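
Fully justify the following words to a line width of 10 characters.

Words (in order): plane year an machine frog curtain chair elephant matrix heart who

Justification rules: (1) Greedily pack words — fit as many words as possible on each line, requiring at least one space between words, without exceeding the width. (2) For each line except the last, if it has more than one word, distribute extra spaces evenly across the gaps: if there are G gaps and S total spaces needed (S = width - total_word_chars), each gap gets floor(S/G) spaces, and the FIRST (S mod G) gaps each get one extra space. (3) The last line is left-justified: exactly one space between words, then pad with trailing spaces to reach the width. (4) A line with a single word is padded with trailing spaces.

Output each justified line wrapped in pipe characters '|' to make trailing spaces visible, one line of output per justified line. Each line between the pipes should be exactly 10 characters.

Line 1: ['plane', 'year'] (min_width=10, slack=0)
Line 2: ['an', 'machine'] (min_width=10, slack=0)
Line 3: ['frog'] (min_width=4, slack=6)
Line 4: ['curtain'] (min_width=7, slack=3)
Line 5: ['chair'] (min_width=5, slack=5)
Line 6: ['elephant'] (min_width=8, slack=2)
Line 7: ['matrix'] (min_width=6, slack=4)
Line 8: ['heart', 'who'] (min_width=9, slack=1)

Answer: |plane year|
|an machine|
|frog      |
|curtain   |
|chair     |
|elephant  |
|matrix    |
|heart who |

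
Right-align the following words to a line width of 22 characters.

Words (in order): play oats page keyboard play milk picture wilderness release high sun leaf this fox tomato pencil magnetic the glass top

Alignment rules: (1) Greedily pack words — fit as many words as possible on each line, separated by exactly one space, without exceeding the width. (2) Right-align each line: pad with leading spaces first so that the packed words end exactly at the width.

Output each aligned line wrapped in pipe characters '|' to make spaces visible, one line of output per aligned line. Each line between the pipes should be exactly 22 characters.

Answer: |        play oats page|
|    keyboard play milk|
|    picture wilderness|
| release high sun leaf|
|this fox tomato pencil|
|magnetic the glass top|

Derivation:
Line 1: ['play', 'oats', 'page'] (min_width=14, slack=8)
Line 2: ['keyboard', 'play', 'milk'] (min_width=18, slack=4)
Line 3: ['picture', 'wilderness'] (min_width=18, slack=4)
Line 4: ['release', 'high', 'sun', 'leaf'] (min_width=21, slack=1)
Line 5: ['this', 'fox', 'tomato', 'pencil'] (min_width=22, slack=0)
Line 6: ['magnetic', 'the', 'glass', 'top'] (min_width=22, slack=0)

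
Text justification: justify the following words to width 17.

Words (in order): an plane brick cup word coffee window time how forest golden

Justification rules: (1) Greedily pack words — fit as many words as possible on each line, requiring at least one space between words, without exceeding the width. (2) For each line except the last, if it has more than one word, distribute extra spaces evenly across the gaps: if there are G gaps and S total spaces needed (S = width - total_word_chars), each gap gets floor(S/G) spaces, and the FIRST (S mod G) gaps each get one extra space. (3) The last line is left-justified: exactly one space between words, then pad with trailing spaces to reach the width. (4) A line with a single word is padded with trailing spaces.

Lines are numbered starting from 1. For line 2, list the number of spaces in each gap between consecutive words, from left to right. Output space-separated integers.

Answer: 2 2

Derivation:
Line 1: ['an', 'plane', 'brick'] (min_width=14, slack=3)
Line 2: ['cup', 'word', 'coffee'] (min_width=15, slack=2)
Line 3: ['window', 'time', 'how'] (min_width=15, slack=2)
Line 4: ['forest', 'golden'] (min_width=13, slack=4)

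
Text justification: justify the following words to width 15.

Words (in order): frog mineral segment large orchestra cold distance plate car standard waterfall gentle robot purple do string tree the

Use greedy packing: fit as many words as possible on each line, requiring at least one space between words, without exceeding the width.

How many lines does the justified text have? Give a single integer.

Line 1: ['frog', 'mineral'] (min_width=12, slack=3)
Line 2: ['segment', 'large'] (min_width=13, slack=2)
Line 3: ['orchestra', 'cold'] (min_width=14, slack=1)
Line 4: ['distance', 'plate'] (min_width=14, slack=1)
Line 5: ['car', 'standard'] (min_width=12, slack=3)
Line 6: ['waterfall'] (min_width=9, slack=6)
Line 7: ['gentle', 'robot'] (min_width=12, slack=3)
Line 8: ['purple', 'do'] (min_width=9, slack=6)
Line 9: ['string', 'tree', 'the'] (min_width=15, slack=0)
Total lines: 9

Answer: 9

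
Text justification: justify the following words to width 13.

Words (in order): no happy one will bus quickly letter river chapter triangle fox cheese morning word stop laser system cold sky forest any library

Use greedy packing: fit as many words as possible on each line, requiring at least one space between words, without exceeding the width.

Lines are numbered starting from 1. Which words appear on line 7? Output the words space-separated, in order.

Line 1: ['no', 'happy', 'one'] (min_width=12, slack=1)
Line 2: ['will', 'bus'] (min_width=8, slack=5)
Line 3: ['quickly'] (min_width=7, slack=6)
Line 4: ['letter', 'river'] (min_width=12, slack=1)
Line 5: ['chapter'] (min_width=7, slack=6)
Line 6: ['triangle', 'fox'] (min_width=12, slack=1)
Line 7: ['cheese'] (min_width=6, slack=7)
Line 8: ['morning', 'word'] (min_width=12, slack=1)
Line 9: ['stop', 'laser'] (min_width=10, slack=3)
Line 10: ['system', 'cold'] (min_width=11, slack=2)
Line 11: ['sky', 'forest'] (min_width=10, slack=3)
Line 12: ['any', 'library'] (min_width=11, slack=2)

Answer: cheese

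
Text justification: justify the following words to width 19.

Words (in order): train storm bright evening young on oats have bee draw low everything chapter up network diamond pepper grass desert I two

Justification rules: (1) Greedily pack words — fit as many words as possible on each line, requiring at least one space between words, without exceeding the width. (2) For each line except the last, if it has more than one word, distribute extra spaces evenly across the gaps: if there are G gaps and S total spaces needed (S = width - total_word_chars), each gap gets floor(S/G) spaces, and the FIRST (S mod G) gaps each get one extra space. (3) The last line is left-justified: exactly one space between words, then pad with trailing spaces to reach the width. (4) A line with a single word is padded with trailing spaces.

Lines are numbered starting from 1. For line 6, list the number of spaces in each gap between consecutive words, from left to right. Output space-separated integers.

Answer: 6

Derivation:
Line 1: ['train', 'storm', 'bright'] (min_width=18, slack=1)
Line 2: ['evening', 'young', 'on'] (min_width=16, slack=3)
Line 3: ['oats', 'have', 'bee', 'draw'] (min_width=18, slack=1)
Line 4: ['low', 'everything'] (min_width=14, slack=5)
Line 5: ['chapter', 'up', 'network'] (min_width=18, slack=1)
Line 6: ['diamond', 'pepper'] (min_width=14, slack=5)
Line 7: ['grass', 'desert', 'I', 'two'] (min_width=18, slack=1)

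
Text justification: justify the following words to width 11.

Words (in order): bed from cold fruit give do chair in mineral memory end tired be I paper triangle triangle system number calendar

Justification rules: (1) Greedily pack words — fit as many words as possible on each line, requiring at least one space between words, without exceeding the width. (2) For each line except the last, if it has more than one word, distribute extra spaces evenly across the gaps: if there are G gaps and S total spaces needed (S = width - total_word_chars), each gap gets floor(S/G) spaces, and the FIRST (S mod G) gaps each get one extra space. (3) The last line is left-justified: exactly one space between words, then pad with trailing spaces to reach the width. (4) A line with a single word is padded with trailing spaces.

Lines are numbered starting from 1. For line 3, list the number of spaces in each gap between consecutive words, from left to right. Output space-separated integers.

Answer: 5

Derivation:
Line 1: ['bed', 'from'] (min_width=8, slack=3)
Line 2: ['cold', 'fruit'] (min_width=10, slack=1)
Line 3: ['give', 'do'] (min_width=7, slack=4)
Line 4: ['chair', 'in'] (min_width=8, slack=3)
Line 5: ['mineral'] (min_width=7, slack=4)
Line 6: ['memory', 'end'] (min_width=10, slack=1)
Line 7: ['tired', 'be', 'I'] (min_width=10, slack=1)
Line 8: ['paper'] (min_width=5, slack=6)
Line 9: ['triangle'] (min_width=8, slack=3)
Line 10: ['triangle'] (min_width=8, slack=3)
Line 11: ['system'] (min_width=6, slack=5)
Line 12: ['number'] (min_width=6, slack=5)
Line 13: ['calendar'] (min_width=8, slack=3)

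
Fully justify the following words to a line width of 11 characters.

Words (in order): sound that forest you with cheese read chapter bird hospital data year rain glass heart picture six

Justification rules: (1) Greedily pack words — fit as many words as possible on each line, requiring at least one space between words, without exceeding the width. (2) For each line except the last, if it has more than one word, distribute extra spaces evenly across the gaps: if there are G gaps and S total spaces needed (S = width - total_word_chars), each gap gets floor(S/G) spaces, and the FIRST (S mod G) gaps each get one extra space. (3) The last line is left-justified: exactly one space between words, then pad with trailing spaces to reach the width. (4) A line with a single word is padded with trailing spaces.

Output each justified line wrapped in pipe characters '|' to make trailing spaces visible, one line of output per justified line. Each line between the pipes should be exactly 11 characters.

Answer: |sound  that|
|forest  you|
|with cheese|
|read       |
|chapter    |
|bird       |
|hospital   |
|data   year|
|rain  glass|
|heart      |
|picture six|

Derivation:
Line 1: ['sound', 'that'] (min_width=10, slack=1)
Line 2: ['forest', 'you'] (min_width=10, slack=1)
Line 3: ['with', 'cheese'] (min_width=11, slack=0)
Line 4: ['read'] (min_width=4, slack=7)
Line 5: ['chapter'] (min_width=7, slack=4)
Line 6: ['bird'] (min_width=4, slack=7)
Line 7: ['hospital'] (min_width=8, slack=3)
Line 8: ['data', 'year'] (min_width=9, slack=2)
Line 9: ['rain', 'glass'] (min_width=10, slack=1)
Line 10: ['heart'] (min_width=5, slack=6)
Line 11: ['picture', 'six'] (min_width=11, slack=0)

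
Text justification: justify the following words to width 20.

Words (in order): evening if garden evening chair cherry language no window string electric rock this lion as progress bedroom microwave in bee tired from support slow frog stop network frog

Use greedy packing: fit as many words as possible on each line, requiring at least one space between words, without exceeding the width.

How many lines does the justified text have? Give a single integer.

Line 1: ['evening', 'if', 'garden'] (min_width=17, slack=3)
Line 2: ['evening', 'chair', 'cherry'] (min_width=20, slack=0)
Line 3: ['language', 'no', 'window'] (min_width=18, slack=2)
Line 4: ['string', 'electric', 'rock'] (min_width=20, slack=0)
Line 5: ['this', 'lion', 'as'] (min_width=12, slack=8)
Line 6: ['progress', 'bedroom'] (min_width=16, slack=4)
Line 7: ['microwave', 'in', 'bee'] (min_width=16, slack=4)
Line 8: ['tired', 'from', 'support'] (min_width=18, slack=2)
Line 9: ['slow', 'frog', 'stop'] (min_width=14, slack=6)
Line 10: ['network', 'frog'] (min_width=12, slack=8)
Total lines: 10

Answer: 10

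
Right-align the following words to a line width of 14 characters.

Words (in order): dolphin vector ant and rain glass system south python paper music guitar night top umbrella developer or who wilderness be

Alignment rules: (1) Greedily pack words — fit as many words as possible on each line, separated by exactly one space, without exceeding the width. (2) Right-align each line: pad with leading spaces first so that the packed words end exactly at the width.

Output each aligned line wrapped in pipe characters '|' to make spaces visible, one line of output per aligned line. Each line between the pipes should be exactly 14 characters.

Answer: |dolphin vector|
|  ant and rain|
|  glass system|
|  south python|
|   paper music|
|  guitar night|
|  top umbrella|
|  developer or|
|who wilderness|
|            be|

Derivation:
Line 1: ['dolphin', 'vector'] (min_width=14, slack=0)
Line 2: ['ant', 'and', 'rain'] (min_width=12, slack=2)
Line 3: ['glass', 'system'] (min_width=12, slack=2)
Line 4: ['south', 'python'] (min_width=12, slack=2)
Line 5: ['paper', 'music'] (min_width=11, slack=3)
Line 6: ['guitar', 'night'] (min_width=12, slack=2)
Line 7: ['top', 'umbrella'] (min_width=12, slack=2)
Line 8: ['developer', 'or'] (min_width=12, slack=2)
Line 9: ['who', 'wilderness'] (min_width=14, slack=0)
Line 10: ['be'] (min_width=2, slack=12)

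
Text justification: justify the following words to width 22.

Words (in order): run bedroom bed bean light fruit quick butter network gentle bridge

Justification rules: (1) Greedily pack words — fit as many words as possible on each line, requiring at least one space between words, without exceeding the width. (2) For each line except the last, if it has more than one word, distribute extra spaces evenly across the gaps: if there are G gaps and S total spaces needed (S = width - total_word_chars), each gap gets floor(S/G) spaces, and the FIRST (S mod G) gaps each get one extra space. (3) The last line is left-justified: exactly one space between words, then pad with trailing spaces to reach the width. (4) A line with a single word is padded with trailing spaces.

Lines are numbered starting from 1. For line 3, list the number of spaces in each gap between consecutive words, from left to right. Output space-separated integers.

Answer: 2 1

Derivation:
Line 1: ['run', 'bedroom', 'bed', 'bean'] (min_width=20, slack=2)
Line 2: ['light', 'fruit', 'quick'] (min_width=17, slack=5)
Line 3: ['butter', 'network', 'gentle'] (min_width=21, slack=1)
Line 4: ['bridge'] (min_width=6, slack=16)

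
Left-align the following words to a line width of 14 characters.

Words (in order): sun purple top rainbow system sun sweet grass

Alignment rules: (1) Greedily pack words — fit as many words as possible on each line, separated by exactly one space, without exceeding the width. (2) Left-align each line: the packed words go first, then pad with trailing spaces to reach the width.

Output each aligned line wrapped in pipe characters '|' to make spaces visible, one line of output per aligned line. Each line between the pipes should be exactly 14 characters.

Answer: |sun purple top|
|rainbow system|
|sun sweet     |
|grass         |

Derivation:
Line 1: ['sun', 'purple', 'top'] (min_width=14, slack=0)
Line 2: ['rainbow', 'system'] (min_width=14, slack=0)
Line 3: ['sun', 'sweet'] (min_width=9, slack=5)
Line 4: ['grass'] (min_width=5, slack=9)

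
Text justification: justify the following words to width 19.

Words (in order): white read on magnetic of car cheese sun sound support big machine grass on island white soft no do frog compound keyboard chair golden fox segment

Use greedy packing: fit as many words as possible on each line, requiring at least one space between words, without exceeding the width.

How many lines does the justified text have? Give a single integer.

Line 1: ['white', 'read', 'on'] (min_width=13, slack=6)
Line 2: ['magnetic', 'of', 'car'] (min_width=15, slack=4)
Line 3: ['cheese', 'sun', 'sound'] (min_width=16, slack=3)
Line 4: ['support', 'big', 'machine'] (min_width=19, slack=0)
Line 5: ['grass', 'on', 'island'] (min_width=15, slack=4)
Line 6: ['white', 'soft', 'no', 'do'] (min_width=16, slack=3)
Line 7: ['frog', 'compound'] (min_width=13, slack=6)
Line 8: ['keyboard', 'chair'] (min_width=14, slack=5)
Line 9: ['golden', 'fox', 'segment'] (min_width=18, slack=1)
Total lines: 9

Answer: 9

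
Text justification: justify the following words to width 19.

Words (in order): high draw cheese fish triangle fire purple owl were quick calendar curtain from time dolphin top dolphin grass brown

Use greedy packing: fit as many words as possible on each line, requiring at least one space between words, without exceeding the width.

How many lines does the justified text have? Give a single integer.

Line 1: ['high', 'draw', 'cheese'] (min_width=16, slack=3)
Line 2: ['fish', 'triangle', 'fire'] (min_width=18, slack=1)
Line 3: ['purple', 'owl', 'were'] (min_width=15, slack=4)
Line 4: ['quick', 'calendar'] (min_width=14, slack=5)
Line 5: ['curtain', 'from', 'time'] (min_width=17, slack=2)
Line 6: ['dolphin', 'top', 'dolphin'] (min_width=19, slack=0)
Line 7: ['grass', 'brown'] (min_width=11, slack=8)
Total lines: 7

Answer: 7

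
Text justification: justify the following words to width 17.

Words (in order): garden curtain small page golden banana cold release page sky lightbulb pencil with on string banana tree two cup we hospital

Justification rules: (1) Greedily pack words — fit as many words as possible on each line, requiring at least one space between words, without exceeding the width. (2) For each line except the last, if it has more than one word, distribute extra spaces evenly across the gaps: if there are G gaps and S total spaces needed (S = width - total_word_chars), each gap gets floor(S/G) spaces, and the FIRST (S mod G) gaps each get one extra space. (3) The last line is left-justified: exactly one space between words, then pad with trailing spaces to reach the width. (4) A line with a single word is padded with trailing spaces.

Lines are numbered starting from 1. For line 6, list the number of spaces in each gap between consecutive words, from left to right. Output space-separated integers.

Answer: 3 2

Derivation:
Line 1: ['garden', 'curtain'] (min_width=14, slack=3)
Line 2: ['small', 'page', 'golden'] (min_width=17, slack=0)
Line 3: ['banana', 'cold'] (min_width=11, slack=6)
Line 4: ['release', 'page', 'sky'] (min_width=16, slack=1)
Line 5: ['lightbulb', 'pencil'] (min_width=16, slack=1)
Line 6: ['with', 'on', 'string'] (min_width=14, slack=3)
Line 7: ['banana', 'tree', 'two'] (min_width=15, slack=2)
Line 8: ['cup', 'we', 'hospital'] (min_width=15, slack=2)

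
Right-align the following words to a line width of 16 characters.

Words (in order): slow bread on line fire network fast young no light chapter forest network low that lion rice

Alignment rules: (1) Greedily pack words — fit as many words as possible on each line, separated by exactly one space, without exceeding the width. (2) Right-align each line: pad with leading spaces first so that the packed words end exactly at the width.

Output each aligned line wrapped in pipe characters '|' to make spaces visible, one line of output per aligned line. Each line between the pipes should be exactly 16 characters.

Answer: |   slow bread on|
|       line fire|
|    network fast|
|  young no light|
|  chapter forest|
|network low that|
|       lion rice|

Derivation:
Line 1: ['slow', 'bread', 'on'] (min_width=13, slack=3)
Line 2: ['line', 'fire'] (min_width=9, slack=7)
Line 3: ['network', 'fast'] (min_width=12, slack=4)
Line 4: ['young', 'no', 'light'] (min_width=14, slack=2)
Line 5: ['chapter', 'forest'] (min_width=14, slack=2)
Line 6: ['network', 'low', 'that'] (min_width=16, slack=0)
Line 7: ['lion', 'rice'] (min_width=9, slack=7)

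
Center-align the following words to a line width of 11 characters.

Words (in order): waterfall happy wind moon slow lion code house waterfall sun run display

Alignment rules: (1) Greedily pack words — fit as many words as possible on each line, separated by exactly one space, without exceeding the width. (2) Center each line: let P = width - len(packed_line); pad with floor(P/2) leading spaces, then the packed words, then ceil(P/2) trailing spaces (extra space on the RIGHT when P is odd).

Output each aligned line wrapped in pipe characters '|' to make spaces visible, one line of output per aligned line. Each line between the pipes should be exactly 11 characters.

Answer: | waterfall |
|happy wind |
| moon slow |
| lion code |
|   house   |
| waterfall |
|  sun run  |
|  display  |

Derivation:
Line 1: ['waterfall'] (min_width=9, slack=2)
Line 2: ['happy', 'wind'] (min_width=10, slack=1)
Line 3: ['moon', 'slow'] (min_width=9, slack=2)
Line 4: ['lion', 'code'] (min_width=9, slack=2)
Line 5: ['house'] (min_width=5, slack=6)
Line 6: ['waterfall'] (min_width=9, slack=2)
Line 7: ['sun', 'run'] (min_width=7, slack=4)
Line 8: ['display'] (min_width=7, slack=4)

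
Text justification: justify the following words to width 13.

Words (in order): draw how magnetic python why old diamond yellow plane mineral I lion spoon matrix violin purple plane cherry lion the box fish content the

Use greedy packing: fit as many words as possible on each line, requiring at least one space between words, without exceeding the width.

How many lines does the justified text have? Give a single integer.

Line 1: ['draw', 'how'] (min_width=8, slack=5)
Line 2: ['magnetic'] (min_width=8, slack=5)
Line 3: ['python', 'why'] (min_width=10, slack=3)
Line 4: ['old', 'diamond'] (min_width=11, slack=2)
Line 5: ['yellow', 'plane'] (min_width=12, slack=1)
Line 6: ['mineral', 'I'] (min_width=9, slack=4)
Line 7: ['lion', 'spoon'] (min_width=10, slack=3)
Line 8: ['matrix', 'violin'] (min_width=13, slack=0)
Line 9: ['purple', 'plane'] (min_width=12, slack=1)
Line 10: ['cherry', 'lion'] (min_width=11, slack=2)
Line 11: ['the', 'box', 'fish'] (min_width=12, slack=1)
Line 12: ['content', 'the'] (min_width=11, slack=2)
Total lines: 12

Answer: 12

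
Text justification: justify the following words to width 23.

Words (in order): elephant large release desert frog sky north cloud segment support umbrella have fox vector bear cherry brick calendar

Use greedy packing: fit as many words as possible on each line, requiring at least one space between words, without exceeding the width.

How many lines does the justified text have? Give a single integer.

Line 1: ['elephant', 'large', 'release'] (min_width=22, slack=1)
Line 2: ['desert', 'frog', 'sky', 'north'] (min_width=21, slack=2)
Line 3: ['cloud', 'segment', 'support'] (min_width=21, slack=2)
Line 4: ['umbrella', 'have', 'fox'] (min_width=17, slack=6)
Line 5: ['vector', 'bear', 'cherry'] (min_width=18, slack=5)
Line 6: ['brick', 'calendar'] (min_width=14, slack=9)
Total lines: 6

Answer: 6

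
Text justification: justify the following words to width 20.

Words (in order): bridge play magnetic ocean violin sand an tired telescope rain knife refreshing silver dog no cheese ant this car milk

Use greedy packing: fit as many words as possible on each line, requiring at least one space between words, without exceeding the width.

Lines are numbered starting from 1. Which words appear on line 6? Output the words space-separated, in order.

Answer: ant this car milk

Derivation:
Line 1: ['bridge', 'play', 'magnetic'] (min_width=20, slack=0)
Line 2: ['ocean', 'violin', 'sand', 'an'] (min_width=20, slack=0)
Line 3: ['tired', 'telescope', 'rain'] (min_width=20, slack=0)
Line 4: ['knife', 'refreshing'] (min_width=16, slack=4)
Line 5: ['silver', 'dog', 'no', 'cheese'] (min_width=20, slack=0)
Line 6: ['ant', 'this', 'car', 'milk'] (min_width=17, slack=3)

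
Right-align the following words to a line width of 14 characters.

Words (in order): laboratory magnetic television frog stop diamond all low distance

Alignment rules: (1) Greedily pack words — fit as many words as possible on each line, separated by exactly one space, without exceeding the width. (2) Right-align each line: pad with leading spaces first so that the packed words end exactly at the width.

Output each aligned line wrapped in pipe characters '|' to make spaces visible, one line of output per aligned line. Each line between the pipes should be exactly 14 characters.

Answer: |    laboratory|
|      magnetic|
|    television|
|     frog stop|
|   diamond all|
|  low distance|

Derivation:
Line 1: ['laboratory'] (min_width=10, slack=4)
Line 2: ['magnetic'] (min_width=8, slack=6)
Line 3: ['television'] (min_width=10, slack=4)
Line 4: ['frog', 'stop'] (min_width=9, slack=5)
Line 5: ['diamond', 'all'] (min_width=11, slack=3)
Line 6: ['low', 'distance'] (min_width=12, slack=2)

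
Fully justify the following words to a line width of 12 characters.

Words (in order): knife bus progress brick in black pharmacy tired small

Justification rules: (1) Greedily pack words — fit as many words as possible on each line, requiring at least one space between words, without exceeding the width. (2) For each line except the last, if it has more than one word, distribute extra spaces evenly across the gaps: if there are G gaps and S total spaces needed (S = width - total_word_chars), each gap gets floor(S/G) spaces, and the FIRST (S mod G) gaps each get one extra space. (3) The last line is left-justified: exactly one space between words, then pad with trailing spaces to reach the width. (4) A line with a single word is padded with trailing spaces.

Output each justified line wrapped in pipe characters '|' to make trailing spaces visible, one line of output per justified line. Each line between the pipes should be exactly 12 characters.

Answer: |knife    bus|
|progress    |
|brick     in|
|black       |
|pharmacy    |
|tired small |

Derivation:
Line 1: ['knife', 'bus'] (min_width=9, slack=3)
Line 2: ['progress'] (min_width=8, slack=4)
Line 3: ['brick', 'in'] (min_width=8, slack=4)
Line 4: ['black'] (min_width=5, slack=7)
Line 5: ['pharmacy'] (min_width=8, slack=4)
Line 6: ['tired', 'small'] (min_width=11, slack=1)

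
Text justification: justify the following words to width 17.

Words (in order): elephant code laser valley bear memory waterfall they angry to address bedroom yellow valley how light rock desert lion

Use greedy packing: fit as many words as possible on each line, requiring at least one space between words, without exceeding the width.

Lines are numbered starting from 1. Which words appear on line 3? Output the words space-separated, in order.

Answer: memory waterfall

Derivation:
Line 1: ['elephant', 'code'] (min_width=13, slack=4)
Line 2: ['laser', 'valley', 'bear'] (min_width=17, slack=0)
Line 3: ['memory', 'waterfall'] (min_width=16, slack=1)
Line 4: ['they', 'angry', 'to'] (min_width=13, slack=4)
Line 5: ['address', 'bedroom'] (min_width=15, slack=2)
Line 6: ['yellow', 'valley', 'how'] (min_width=17, slack=0)
Line 7: ['light', 'rock', 'desert'] (min_width=17, slack=0)
Line 8: ['lion'] (min_width=4, slack=13)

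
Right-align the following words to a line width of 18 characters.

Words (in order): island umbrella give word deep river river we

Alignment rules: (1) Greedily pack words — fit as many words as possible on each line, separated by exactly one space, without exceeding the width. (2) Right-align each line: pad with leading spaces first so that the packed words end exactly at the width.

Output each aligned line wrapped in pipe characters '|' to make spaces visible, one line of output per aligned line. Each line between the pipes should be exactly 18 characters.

Line 1: ['island', 'umbrella'] (min_width=15, slack=3)
Line 2: ['give', 'word', 'deep'] (min_width=14, slack=4)
Line 3: ['river', 'river', 'we'] (min_width=14, slack=4)

Answer: |   island umbrella|
|    give word deep|
|    river river we|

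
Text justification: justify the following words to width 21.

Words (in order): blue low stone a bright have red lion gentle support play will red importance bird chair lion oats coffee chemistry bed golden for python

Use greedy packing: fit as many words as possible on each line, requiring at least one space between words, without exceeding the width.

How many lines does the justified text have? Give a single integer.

Line 1: ['blue', 'low', 'stone', 'a'] (min_width=16, slack=5)
Line 2: ['bright', 'have', 'red', 'lion'] (min_width=20, slack=1)
Line 3: ['gentle', 'support', 'play'] (min_width=19, slack=2)
Line 4: ['will', 'red', 'importance'] (min_width=19, slack=2)
Line 5: ['bird', 'chair', 'lion', 'oats'] (min_width=20, slack=1)
Line 6: ['coffee', 'chemistry', 'bed'] (min_width=20, slack=1)
Line 7: ['golden', 'for', 'python'] (min_width=17, slack=4)
Total lines: 7

Answer: 7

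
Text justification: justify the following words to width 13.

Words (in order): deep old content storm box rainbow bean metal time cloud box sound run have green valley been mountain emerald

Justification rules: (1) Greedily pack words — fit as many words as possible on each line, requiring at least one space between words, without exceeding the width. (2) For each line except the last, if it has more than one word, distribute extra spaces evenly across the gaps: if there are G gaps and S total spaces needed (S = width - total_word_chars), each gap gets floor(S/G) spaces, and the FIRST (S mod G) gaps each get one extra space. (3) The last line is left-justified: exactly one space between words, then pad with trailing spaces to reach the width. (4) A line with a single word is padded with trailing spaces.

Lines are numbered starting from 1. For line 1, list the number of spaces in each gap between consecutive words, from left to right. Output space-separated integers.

Line 1: ['deep', 'old'] (min_width=8, slack=5)
Line 2: ['content', 'storm'] (min_width=13, slack=0)
Line 3: ['box', 'rainbow'] (min_width=11, slack=2)
Line 4: ['bean', 'metal'] (min_width=10, slack=3)
Line 5: ['time', 'cloud'] (min_width=10, slack=3)
Line 6: ['box', 'sound', 'run'] (min_width=13, slack=0)
Line 7: ['have', 'green'] (min_width=10, slack=3)
Line 8: ['valley', 'been'] (min_width=11, slack=2)
Line 9: ['mountain'] (min_width=8, slack=5)
Line 10: ['emerald'] (min_width=7, slack=6)

Answer: 6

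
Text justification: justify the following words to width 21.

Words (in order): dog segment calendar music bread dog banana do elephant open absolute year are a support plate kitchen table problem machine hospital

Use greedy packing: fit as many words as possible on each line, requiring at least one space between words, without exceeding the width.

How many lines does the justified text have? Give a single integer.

Answer: 7

Derivation:
Line 1: ['dog', 'segment', 'calendar'] (min_width=20, slack=1)
Line 2: ['music', 'bread', 'dog'] (min_width=15, slack=6)
Line 3: ['banana', 'do', 'elephant'] (min_width=18, slack=3)
Line 4: ['open', 'absolute', 'year'] (min_width=18, slack=3)
Line 5: ['are', 'a', 'support', 'plate'] (min_width=19, slack=2)
Line 6: ['kitchen', 'table', 'problem'] (min_width=21, slack=0)
Line 7: ['machine', 'hospital'] (min_width=16, slack=5)
Total lines: 7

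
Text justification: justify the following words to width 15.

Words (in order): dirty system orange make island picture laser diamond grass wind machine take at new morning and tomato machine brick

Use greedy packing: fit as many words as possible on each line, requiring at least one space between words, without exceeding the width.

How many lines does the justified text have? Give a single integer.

Answer: 9

Derivation:
Line 1: ['dirty', 'system'] (min_width=12, slack=3)
Line 2: ['orange', 'make'] (min_width=11, slack=4)
Line 3: ['island', 'picture'] (min_width=14, slack=1)
Line 4: ['laser', 'diamond'] (min_width=13, slack=2)
Line 5: ['grass', 'wind'] (min_width=10, slack=5)
Line 6: ['machine', 'take', 'at'] (min_width=15, slack=0)
Line 7: ['new', 'morning', 'and'] (min_width=15, slack=0)
Line 8: ['tomato', 'machine'] (min_width=14, slack=1)
Line 9: ['brick'] (min_width=5, slack=10)
Total lines: 9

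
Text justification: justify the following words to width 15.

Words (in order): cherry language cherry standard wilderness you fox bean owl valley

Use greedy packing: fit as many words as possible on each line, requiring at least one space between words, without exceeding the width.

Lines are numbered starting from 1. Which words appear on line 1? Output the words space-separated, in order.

Answer: cherry language

Derivation:
Line 1: ['cherry', 'language'] (min_width=15, slack=0)
Line 2: ['cherry', 'standard'] (min_width=15, slack=0)
Line 3: ['wilderness', 'you'] (min_width=14, slack=1)
Line 4: ['fox', 'bean', 'owl'] (min_width=12, slack=3)
Line 5: ['valley'] (min_width=6, slack=9)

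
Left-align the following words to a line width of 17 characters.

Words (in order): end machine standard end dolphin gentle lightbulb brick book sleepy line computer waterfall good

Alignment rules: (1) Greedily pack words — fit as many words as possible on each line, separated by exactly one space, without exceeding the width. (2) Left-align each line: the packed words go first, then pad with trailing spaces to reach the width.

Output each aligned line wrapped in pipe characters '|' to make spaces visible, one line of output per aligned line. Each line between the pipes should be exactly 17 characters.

Answer: |end machine      |
|standard end     |
|dolphin gentle   |
|lightbulb brick  |
|book sleepy line |
|computer         |
|waterfall good   |

Derivation:
Line 1: ['end', 'machine'] (min_width=11, slack=6)
Line 2: ['standard', 'end'] (min_width=12, slack=5)
Line 3: ['dolphin', 'gentle'] (min_width=14, slack=3)
Line 4: ['lightbulb', 'brick'] (min_width=15, slack=2)
Line 5: ['book', 'sleepy', 'line'] (min_width=16, slack=1)
Line 6: ['computer'] (min_width=8, slack=9)
Line 7: ['waterfall', 'good'] (min_width=14, slack=3)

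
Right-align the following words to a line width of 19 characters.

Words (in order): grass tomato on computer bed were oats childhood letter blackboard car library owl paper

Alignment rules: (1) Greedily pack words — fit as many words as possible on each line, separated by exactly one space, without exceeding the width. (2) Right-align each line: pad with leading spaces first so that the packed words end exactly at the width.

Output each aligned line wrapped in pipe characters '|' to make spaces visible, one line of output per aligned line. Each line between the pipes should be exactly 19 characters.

Answer: |    grass tomato on|
|  computer bed were|
|     oats childhood|
|  letter blackboard|
|    car library owl|
|              paper|

Derivation:
Line 1: ['grass', 'tomato', 'on'] (min_width=15, slack=4)
Line 2: ['computer', 'bed', 'were'] (min_width=17, slack=2)
Line 3: ['oats', 'childhood'] (min_width=14, slack=5)
Line 4: ['letter', 'blackboard'] (min_width=17, slack=2)
Line 5: ['car', 'library', 'owl'] (min_width=15, slack=4)
Line 6: ['paper'] (min_width=5, slack=14)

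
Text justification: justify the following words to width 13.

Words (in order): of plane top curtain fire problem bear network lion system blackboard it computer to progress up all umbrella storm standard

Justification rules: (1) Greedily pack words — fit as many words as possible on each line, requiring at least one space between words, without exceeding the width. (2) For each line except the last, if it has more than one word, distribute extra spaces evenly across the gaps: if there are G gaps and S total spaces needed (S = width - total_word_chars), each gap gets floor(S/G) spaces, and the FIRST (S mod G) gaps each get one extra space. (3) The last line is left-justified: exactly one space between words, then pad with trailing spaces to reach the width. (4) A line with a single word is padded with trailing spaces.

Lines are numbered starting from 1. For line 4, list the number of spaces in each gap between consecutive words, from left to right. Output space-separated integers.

Line 1: ['of', 'plane', 'top'] (min_width=12, slack=1)
Line 2: ['curtain', 'fire'] (min_width=12, slack=1)
Line 3: ['problem', 'bear'] (min_width=12, slack=1)
Line 4: ['network', 'lion'] (min_width=12, slack=1)
Line 5: ['system'] (min_width=6, slack=7)
Line 6: ['blackboard', 'it'] (min_width=13, slack=0)
Line 7: ['computer', 'to'] (min_width=11, slack=2)
Line 8: ['progress', 'up'] (min_width=11, slack=2)
Line 9: ['all', 'umbrella'] (min_width=12, slack=1)
Line 10: ['storm'] (min_width=5, slack=8)
Line 11: ['standard'] (min_width=8, slack=5)

Answer: 2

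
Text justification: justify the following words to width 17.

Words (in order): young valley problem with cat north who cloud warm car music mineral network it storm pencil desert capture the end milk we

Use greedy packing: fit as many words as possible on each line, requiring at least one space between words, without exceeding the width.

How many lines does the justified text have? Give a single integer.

Line 1: ['young', 'valley'] (min_width=12, slack=5)
Line 2: ['problem', 'with', 'cat'] (min_width=16, slack=1)
Line 3: ['north', 'who', 'cloud'] (min_width=15, slack=2)
Line 4: ['warm', 'car', 'music'] (min_width=14, slack=3)
Line 5: ['mineral', 'network'] (min_width=15, slack=2)
Line 6: ['it', 'storm', 'pencil'] (min_width=15, slack=2)
Line 7: ['desert', 'capture'] (min_width=14, slack=3)
Line 8: ['the', 'end', 'milk', 'we'] (min_width=15, slack=2)
Total lines: 8

Answer: 8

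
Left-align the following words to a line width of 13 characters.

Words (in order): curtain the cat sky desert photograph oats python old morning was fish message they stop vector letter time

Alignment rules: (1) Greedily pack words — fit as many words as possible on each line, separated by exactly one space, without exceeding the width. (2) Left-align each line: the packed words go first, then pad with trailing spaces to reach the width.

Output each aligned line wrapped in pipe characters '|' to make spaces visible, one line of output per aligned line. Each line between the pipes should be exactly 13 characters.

Answer: |curtain the  |
|cat sky      |
|desert       |
|photograph   |
|oats python  |
|old morning  |
|was fish     |
|message they |
|stop vector  |
|letter time  |

Derivation:
Line 1: ['curtain', 'the'] (min_width=11, slack=2)
Line 2: ['cat', 'sky'] (min_width=7, slack=6)
Line 3: ['desert'] (min_width=6, slack=7)
Line 4: ['photograph'] (min_width=10, slack=3)
Line 5: ['oats', 'python'] (min_width=11, slack=2)
Line 6: ['old', 'morning'] (min_width=11, slack=2)
Line 7: ['was', 'fish'] (min_width=8, slack=5)
Line 8: ['message', 'they'] (min_width=12, slack=1)
Line 9: ['stop', 'vector'] (min_width=11, slack=2)
Line 10: ['letter', 'time'] (min_width=11, slack=2)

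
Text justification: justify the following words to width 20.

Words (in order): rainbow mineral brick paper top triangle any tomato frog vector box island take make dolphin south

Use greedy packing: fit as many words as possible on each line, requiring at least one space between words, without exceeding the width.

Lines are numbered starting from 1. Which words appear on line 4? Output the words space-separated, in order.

Answer: frog vector box

Derivation:
Line 1: ['rainbow', 'mineral'] (min_width=15, slack=5)
Line 2: ['brick', 'paper', 'top'] (min_width=15, slack=5)
Line 3: ['triangle', 'any', 'tomato'] (min_width=19, slack=1)
Line 4: ['frog', 'vector', 'box'] (min_width=15, slack=5)
Line 5: ['island', 'take', 'make'] (min_width=16, slack=4)
Line 6: ['dolphin', 'south'] (min_width=13, slack=7)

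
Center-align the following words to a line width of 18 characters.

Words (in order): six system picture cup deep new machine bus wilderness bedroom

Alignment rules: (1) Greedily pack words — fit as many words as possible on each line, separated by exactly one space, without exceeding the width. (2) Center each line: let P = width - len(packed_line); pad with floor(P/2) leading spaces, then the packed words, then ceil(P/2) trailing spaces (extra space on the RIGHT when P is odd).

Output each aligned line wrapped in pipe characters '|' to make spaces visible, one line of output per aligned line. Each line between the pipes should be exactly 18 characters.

Line 1: ['six', 'system', 'picture'] (min_width=18, slack=0)
Line 2: ['cup', 'deep', 'new'] (min_width=12, slack=6)
Line 3: ['machine', 'bus'] (min_width=11, slack=7)
Line 4: ['wilderness', 'bedroom'] (min_width=18, slack=0)

Answer: |six system picture|
|   cup deep new   |
|   machine bus    |
|wilderness bedroom|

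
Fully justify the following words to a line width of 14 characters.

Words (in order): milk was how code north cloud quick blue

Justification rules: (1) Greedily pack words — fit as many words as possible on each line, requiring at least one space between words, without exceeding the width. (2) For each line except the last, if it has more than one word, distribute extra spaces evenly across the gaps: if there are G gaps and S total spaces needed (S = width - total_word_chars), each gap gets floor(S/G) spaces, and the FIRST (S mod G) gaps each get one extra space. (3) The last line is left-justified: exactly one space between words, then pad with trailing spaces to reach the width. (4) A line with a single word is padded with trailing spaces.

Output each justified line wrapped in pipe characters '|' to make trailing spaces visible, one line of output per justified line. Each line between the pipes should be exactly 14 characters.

Answer: |milk  was  how|
|code     north|
|cloud    quick|
|blue          |

Derivation:
Line 1: ['milk', 'was', 'how'] (min_width=12, slack=2)
Line 2: ['code', 'north'] (min_width=10, slack=4)
Line 3: ['cloud', 'quick'] (min_width=11, slack=3)
Line 4: ['blue'] (min_width=4, slack=10)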